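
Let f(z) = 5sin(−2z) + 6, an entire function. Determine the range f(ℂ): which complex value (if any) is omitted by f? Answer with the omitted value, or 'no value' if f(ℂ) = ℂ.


Little Picard bounds the complement of f(ℂ) to at most one point.
sin is entire and surjective onto ℂ: for every w ∈ ℂ, sin(ζ) = w has a solution ζ ∈ ℂ (e.g., via the complex inverse arcsin). With ζ = −2z this gives z = ζ/(-2). Then 5·sin(−2z) takes every value in 5·ℂ = ℂ, and adding 6 is a bijection of ℂ. So f is surjective and omits no value. (Note: only on the real line is sin bounded by [−1, 1].)

Omitted value: no value.


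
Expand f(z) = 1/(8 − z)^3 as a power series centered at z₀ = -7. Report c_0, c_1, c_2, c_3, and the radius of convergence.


Let w = z − z₀, so z = z₀ + w.
Then 8 − z = 8 − (z₀ + w) = (8 − z₀) − w = 15 − w.
f(z) = 1/(15 − w)^3 = (1/(15)^3) · (1 − w/(15))^{−3}.
By the binomial series (1−u)^{−3} = Σ_{n≥0} C(n+2, 2) u^n for |u|<1, with u = w/(15):
  c_n = C(n+2, 2) / (15)^(n+3).
  c_0 = 1/(15)^3 = 1/3375.
  c_1 = 3/(15)^4 = 1/16875.
  c_2 = 6/(15)^5 = 2/253125.
  c_3 = 10/(15)^6 = 2/2278125.
The series is valid for |w/d| < 1, i.e. |z − z₀| < |d|.
Radius of convergence: R = |8 − z₀| = |15| = 15 (distance from z₀ to the singularity z = 8).

c_0 = 1/3375, c_1 = 1/16875, c_2 = 2/253125, c_3 = 2/2278125; R = 15.


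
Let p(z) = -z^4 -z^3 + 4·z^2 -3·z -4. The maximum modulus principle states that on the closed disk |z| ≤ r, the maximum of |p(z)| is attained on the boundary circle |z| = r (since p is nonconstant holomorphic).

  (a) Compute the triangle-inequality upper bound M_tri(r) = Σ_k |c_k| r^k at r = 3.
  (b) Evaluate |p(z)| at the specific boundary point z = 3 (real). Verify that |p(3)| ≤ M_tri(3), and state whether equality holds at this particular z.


Coefficients: c_0 = -4, c_1 = -3, c_2 = 4, c_3 = -1, c_4 = -1. Radius r = 3.
Part (a). Triangle bound: M_tri(r) = Σ_k |c_k| r^k
  = |-4|·3^0 + |-3|·3^1 + |4|·3^2 + |-1|·3^3 + |-1|·3^4
  = 4 + 9 + 36 + 27 + 81 = 157.
This bounds M(r) := max_{|z|=r} |p(z)| from above; equality holds iff all terms c_k z^k can be made to align in phase at a single z on |z|=r.
Part (b). At z = 3 (real, on the circle |z| = r):
  p(3) = (-4)·3^0 + (-3)·3^1 + (4)·3^2 + (-1)·3^3 + (-1)·3^4 = -85.
  |p(3)| = 85.
Check: |p(3)| = 85 ≤ 157 = M_tri(3). ✓ Equality does not hold at z = 3 (the coefficients have mixed signs, so the terms do not all align in phase there).

M_tri(3) = 157; |p(3)| = 85; equality at z=3: no.


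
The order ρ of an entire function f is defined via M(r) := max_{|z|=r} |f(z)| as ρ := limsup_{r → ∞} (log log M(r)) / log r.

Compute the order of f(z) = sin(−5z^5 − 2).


Write sin(w) = (e^{iw} ± e^{−iw})/(2 or 2i), so |sin(w)| ≤ e^{|w|}. With w = −5z^5 − 2, |w| ≤ 5r^5 + 2 on |z|=r, giving M(r) ≤ e^{5r^5 + 2} and ρ ≤ 5. For the lower bound, choose z on |z|=r with -5z^5 purely imaginary of modulus 5r^5; then |sin(−5z^5 − 2)| grows like e^{5r^5}/2, so ρ ≥ 5. Hence ρ = 5.
Therefore ρ = 5.

Order ρ = 5.


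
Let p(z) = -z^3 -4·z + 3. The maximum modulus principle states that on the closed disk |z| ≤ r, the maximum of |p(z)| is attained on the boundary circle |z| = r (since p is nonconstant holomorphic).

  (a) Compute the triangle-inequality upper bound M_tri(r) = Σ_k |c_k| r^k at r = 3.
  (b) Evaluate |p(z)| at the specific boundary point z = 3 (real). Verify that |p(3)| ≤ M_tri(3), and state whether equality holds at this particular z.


Coefficients: c_0 = 3, c_1 = -4, c_2 = 0, c_3 = -1. Radius r = 3.
Part (a). Triangle bound: M_tri(r) = Σ_k |c_k| r^k
  = |3|·3^0 + |-4|·3^1 + |0|·3^2 + |-1|·3^3
  = 3 + 12 + 0 + 27 = 42.
This bounds M(r) := max_{|z|=r} |p(z)| from above; equality holds iff all terms c_k z^k can be made to align in phase at a single z on |z|=r.
Part (b). At z = 3 (real, on the circle |z| = r):
  p(3) = (3)·3^0 + (-4)·3^1 + (0)·3^2 + (-1)·3^3 = -36.
  |p(3)| = 36.
Check: |p(3)| = 36 ≤ 42 = M_tri(3). ✓ Equality does not hold at z = 3 (the coefficients have mixed signs, so the terms do not all align in phase there).

M_tri(3) = 42; |p(3)| = 36; equality at z=3: no.


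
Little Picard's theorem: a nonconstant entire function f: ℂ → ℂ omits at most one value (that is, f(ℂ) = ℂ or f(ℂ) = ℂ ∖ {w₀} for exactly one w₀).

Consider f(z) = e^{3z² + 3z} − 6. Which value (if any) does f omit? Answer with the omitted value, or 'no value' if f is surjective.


Little Picard bounds the complement of f(ℂ) to at most one point.
The exponent g(z) = 3z² + 3z is a nonconstant polynomial, hence surjective onto ℂ. So e^{g(z)} takes every value in {e^w : w ∈ ℂ} = ℂ ∖ {0}. Adding -6 shifts the range to ℂ ∖ {-6}. f omits exactly -6.

Omitted value: -6.


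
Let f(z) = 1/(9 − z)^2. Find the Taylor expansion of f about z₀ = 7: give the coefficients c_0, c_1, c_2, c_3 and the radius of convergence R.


Let w = z − z₀, so z = z₀ + w.
Then 9 − z = 9 − (z₀ + w) = (9 − z₀) − w = 2 − w.
f(z) = 1/(2 − w)^2 = (1/(2)^2) · (1 − w/(2))^{−2}.
By the binomial series (1−u)^{−2} = Σ_{n≥0} C(n+1, 1) u^n for |u|<1, with u = w/(2):
  c_n = C(n+1, 1) / (2)^(n+2).
  c_0 = 1/(2)^2 = 1/4.
  c_1 = 2/(2)^3 = 1/4.
  c_2 = 3/(2)^4 = 3/16.
  c_3 = 4/(2)^5 = 1/8.
The series is valid for |w/d| < 1, i.e. |z − z₀| < |d|.
Radius of convergence: R = |9 − z₀| = |2| = 2 (distance from z₀ to the singularity z = 9).

c_0 = 1/4, c_1 = 1/4, c_2 = 3/16, c_3 = 1/8; R = 2.


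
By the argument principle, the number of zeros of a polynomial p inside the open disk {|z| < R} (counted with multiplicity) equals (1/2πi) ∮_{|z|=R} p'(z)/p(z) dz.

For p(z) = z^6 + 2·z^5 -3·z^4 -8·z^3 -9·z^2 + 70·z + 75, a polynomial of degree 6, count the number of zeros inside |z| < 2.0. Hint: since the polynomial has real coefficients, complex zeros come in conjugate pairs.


The zeros of p are: -1, -3, (-1 + 2i), (-1 - 2i), (2 + 1i), (2 - 1i).
Their magnitudes are: 1, 3, 2.236, 2.236, 2.236, 2.236.
Zeros with |z| < R = 2.0: -1.
Count = 1.
By the argument principle, (1/2πi) ∮_{|z|=R} p'(z)/p(z) dz equals exactly this count.

Number of zeros inside |z| < 2.0: 1.


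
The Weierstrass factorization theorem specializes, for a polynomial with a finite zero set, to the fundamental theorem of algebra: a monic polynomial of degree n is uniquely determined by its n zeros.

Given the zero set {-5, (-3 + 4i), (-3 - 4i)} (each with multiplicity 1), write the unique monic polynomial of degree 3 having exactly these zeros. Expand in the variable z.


The polynomial is p(z) = ∏_{α ∈ S} (z − α), where S = {-5, (-3 + 4i), (-3 - 4i)}.
Expanding the product yields: p(z) = z^3 + 11·z^2 + 55·z + 125.
Note conjugate pairs combine to real quadratics: (z − (-3+4i))(z − (-3−4i)) = z² + 6z + 25.
The resulting polynomial has degree 3 and real coefficients as required.

p(z) = z^3 + 11·z^2 + 55·z + 125.


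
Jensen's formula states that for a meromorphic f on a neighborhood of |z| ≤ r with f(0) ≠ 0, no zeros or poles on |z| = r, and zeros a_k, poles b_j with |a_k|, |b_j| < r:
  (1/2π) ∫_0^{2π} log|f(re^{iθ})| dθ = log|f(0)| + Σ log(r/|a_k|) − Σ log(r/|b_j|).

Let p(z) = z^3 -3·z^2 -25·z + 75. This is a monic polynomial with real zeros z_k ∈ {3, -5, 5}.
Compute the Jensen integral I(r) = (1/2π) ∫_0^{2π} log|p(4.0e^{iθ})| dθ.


Zeros: -5, 3, 5; r = 4.0.
Inside |z| < r: 3. Outside (|z| ≥ r): -5, 5.
p(0) = 75, so log|p(0)| = log(75) = 4.3175.
Apply Jensen: I(r) = log|p(0)| + Σ_k log(r/|z_k|), summed over zeros inside |z| < r.
  log(r/|z_k|) for z_k = 3: log(4.0/3) = 0.2877
  Outside zeros (-5, 5) contribute nothing to the Jensen sum.
Sum over inside zeros: 0.2877.
I(r) = log|p(0)| + (inside sum) = 4.3175 + 0.2877 = 4.6052.
Note: since some zeros are outside |z| ≤ r, the simplified n·log(r) form does NOT apply — only the inside zeros contribute.

I(r) ≈ 4.6052.


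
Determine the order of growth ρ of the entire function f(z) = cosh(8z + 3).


cosh(w) is a linear combination of e^{iw} and e^{−iw} (or e^w, e^{−w} in the hyperbolic case), so |cosh(w)| ≤ e^{|w|}. With w = 8z + 3, |w| ≤ 8|z| + 3 = 8r + 3 on |z| = r, giving M(r) ≤ e^{8r + 3}, so ρ ≤ 1. On a suitable ray (z = it for sin/cos; z = t for sinh/cosh, t real → ∞), |cosh(8z + 3)| grows like e^{8|t|}/2, so ρ ≥ 1. Hence ρ = 1.
Therefore ρ = 1.

Order ρ = 1.


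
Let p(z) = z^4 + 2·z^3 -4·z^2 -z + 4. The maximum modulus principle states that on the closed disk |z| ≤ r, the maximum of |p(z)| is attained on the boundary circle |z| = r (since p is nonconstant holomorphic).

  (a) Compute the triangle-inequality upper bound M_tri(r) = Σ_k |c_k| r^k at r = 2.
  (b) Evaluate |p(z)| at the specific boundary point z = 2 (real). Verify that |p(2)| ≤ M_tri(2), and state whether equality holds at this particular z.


Coefficients: c_0 = 4, c_1 = -1, c_2 = -4, c_3 = 2, c_4 = 1. Radius r = 2.
Part (a). Triangle bound: M_tri(r) = Σ_k |c_k| r^k
  = |4|·2^0 + |-1|·2^1 + |-4|·2^2 + |2|·2^3 + |1|·2^4
  = 4 + 2 + 16 + 16 + 16 = 54.
This bounds M(r) := max_{|z|=r} |p(z)| from above; equality holds iff all terms c_k z^k can be made to align in phase at a single z on |z|=r.
Part (b). At z = 2 (real, on the circle |z| = r):
  p(2) = (4)·2^0 + (-1)·2^1 + (-4)·2^2 + (2)·2^3 + (1)·2^4 = 18.
  |p(2)| = 18.
Check: |p(2)| = 18 ≤ 54 = M_tri(2). ✓ Equality does not hold at z = 2 (the coefficients have mixed signs, so the terms do not all align in phase there).

M_tri(2) = 54; |p(2)| = 18; equality at z=2: no.


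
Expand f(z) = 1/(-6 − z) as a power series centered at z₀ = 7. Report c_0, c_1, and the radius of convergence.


Let w = z − z₀, so z = z₀ + w.
Then -6 − z = -6 − (z₀ + w) = (-6 − z₀) − w = -13 − w.
f(z) = 1/(-13 − w) = (1/(-13)) · 1/(1 − w/(-13)) = Σ_{n≥0} w^n / (-13)^(n+1).
So c_n = 1/(-13)^(n+1):
  c_0 = 1/(-13)^1 = -1/13.
  c_1 = 1/(-13)^2 = 1/169.
The series is valid for |w/d| < 1, i.e. |z − z₀| < |d|.
Radius of convergence: R = |-6 − z₀| = |-13| = 13 (distance from z₀ to the singularity z = -6).

c_0 = -1/13, c_1 = 1/169; R = 13.


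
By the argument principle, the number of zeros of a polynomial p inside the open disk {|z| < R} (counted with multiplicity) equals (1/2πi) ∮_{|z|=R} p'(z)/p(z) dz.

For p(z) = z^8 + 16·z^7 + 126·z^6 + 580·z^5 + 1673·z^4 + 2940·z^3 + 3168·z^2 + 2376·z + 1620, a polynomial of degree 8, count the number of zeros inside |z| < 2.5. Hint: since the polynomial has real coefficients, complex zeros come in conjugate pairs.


The zeros of p are: (0 + 1i), (0 - 1i), (-3 + 3i), (-3 - 3i), (-3 + 3i), (-3 - 3i), (-2 + 1i), (-2 - 1i).
Their magnitudes are: 1, 1, 4.243, 4.243, 4.243, 4.243, 2.236, 2.236.
Zeros with |z| < R = 2.5: (0 + 1i), (0 - 1i), (-2 + 1i), (-2 - 1i).
Count = 4.
By the argument principle, (1/2πi) ∮_{|z|=R} p'(z)/p(z) dz equals exactly this count.

Number of zeros inside |z| < 2.5: 4.


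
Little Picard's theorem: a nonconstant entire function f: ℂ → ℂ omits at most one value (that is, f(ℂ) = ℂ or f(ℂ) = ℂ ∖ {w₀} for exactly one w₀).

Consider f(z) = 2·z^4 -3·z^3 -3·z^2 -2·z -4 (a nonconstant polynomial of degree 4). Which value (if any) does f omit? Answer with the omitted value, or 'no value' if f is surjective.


Little Picard bounds the complement of f(ℂ) to at most one point.
For every w ∈ ℂ, the equation p(z) − w = 0 is a nonconstant polynomial in z and hence has at least one root by the fundamental theorem of algebra. So p is surjective onto ℂ, omitting no value.

Omitted value: no value.


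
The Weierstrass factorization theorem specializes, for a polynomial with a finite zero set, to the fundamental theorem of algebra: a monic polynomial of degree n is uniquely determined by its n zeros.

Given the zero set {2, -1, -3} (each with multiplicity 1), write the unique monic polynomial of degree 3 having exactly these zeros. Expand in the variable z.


The polynomial is p(z) = ∏_{α ∈ S} (z − α), where S = {2, -1, -3}.
Expanding the product yields: p(z) = z^3 + 2·z^2 -5·z -6.
The resulting polynomial has degree 3 and real coefficients as required.

p(z) = z^3 + 2·z^2 -5·z -6.


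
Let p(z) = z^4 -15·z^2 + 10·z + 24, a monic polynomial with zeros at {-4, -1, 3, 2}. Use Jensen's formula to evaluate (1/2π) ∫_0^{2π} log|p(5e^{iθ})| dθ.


Zeros: -4, -1, 2, 3; r = 5.
Inside |z| < r: -4, -1, 2, 3. Outside (|z| ≥ r): ∅.
p(0) = 24, so log|p(0)| = log(24) = 3.1781.
Apply Jensen: I(r) = log|p(0)| + Σ_k log(r/|z_k|), summed over zeros inside |z| < r.
  log(r/|z_k|) for z_k = -4: log(5/4) = 0.2231
  log(r/|z_k|) for z_k = -1: log(5/1) = 1.6094
  log(r/|z_k|) for z_k = 3: log(5/3) = 0.5108
  log(r/|z_k|) for z_k = 2: log(5/2) = 0.9163
Sum over inside zeros: 3.2597.
I(r) = log|p(0)| + (inside sum) = 3.1781 + 3.2597 = 6.4378.
Closed form (all zeros inside, monic): I(r) = n·log(r) = 4·log(5) = 6.4378. ✓

I(r) ≈ 6.4378.


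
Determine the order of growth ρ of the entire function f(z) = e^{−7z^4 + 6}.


|e^{−7z^4 + 6}| = e^{Re(-7·z^4) + 6} ≤ e^{7|z|^4 + 6} = e^{7r^4 + 6} on |z| = r, so ρ ≤ 4. Choosing z on |z|=r so that -7·z^4 is real positive (always possible by picking arg z appropriately) gives |f(z)| = e^{7r^4 + 6}, matching the bound. The additive constant 6 does not affect log log M(r) ~ 4·log r. Hence ρ = 4.
Therefore ρ = 4.

Order ρ = 4.


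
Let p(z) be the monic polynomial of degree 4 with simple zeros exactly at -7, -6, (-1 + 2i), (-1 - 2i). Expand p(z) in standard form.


The polynomial is p(z) = ∏_{α ∈ S} (z − α), where S = {-7, -6, (-1 + 2i), (-1 - 2i)}.
Expanding the product yields: p(z) = z^4 + 15·z^3 + 73·z^2 + 149·z + 210.
Note conjugate pairs combine to real quadratics: (z − (-1+2i))(z − (-1−2i)) = z² + 2z + 5.
The resulting polynomial has degree 4 and real coefficients as required.

p(z) = z^4 + 15·z^3 + 73·z^2 + 149·z + 210.


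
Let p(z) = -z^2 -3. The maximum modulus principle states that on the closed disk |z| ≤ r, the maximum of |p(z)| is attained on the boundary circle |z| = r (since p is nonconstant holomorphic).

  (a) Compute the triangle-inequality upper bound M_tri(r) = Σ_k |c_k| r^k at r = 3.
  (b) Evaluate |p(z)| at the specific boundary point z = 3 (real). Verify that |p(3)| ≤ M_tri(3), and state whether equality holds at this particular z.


Coefficients: c_0 = -3, c_1 = 0, c_2 = -1. Radius r = 3.
Part (a). Triangle bound: M_tri(r) = Σ_k |c_k| r^k
  = |-3|·3^0 + |0|·3^1 + |-1|·3^2
  = 3 + 0 + 9 = 12.
This bounds M(r) := max_{|z|=r} |p(z)| from above; equality holds iff all terms c_k z^k can be made to align in phase at a single z on |z|=r.
Part (b). At z = 3 (real, on the circle |z| = r):
  p(3) = (-3)·3^0 + (0)·3^1 + (-1)·3^2 = -12.
  |p(3)| = 12.
Since all nonzero coefficients share the same sign, |p(3)| = 12 = M_tri(3); the triangle bound is attained at z = 3, so in fact M(r) = 12.

M_tri(3) = 12; |p(3)| = 12; equality at z=3: yes.


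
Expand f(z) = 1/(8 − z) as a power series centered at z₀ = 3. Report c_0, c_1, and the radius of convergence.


Let w = z − z₀, so z = z₀ + w.
Then 8 − z = 8 − (z₀ + w) = (8 − z₀) − w = 5 − w.
f(z) = 1/(5 − w) = (1/(5)) · 1/(1 − w/(5)) = Σ_{n≥0} w^n / (5)^(n+1).
So c_n = 1/(5)^(n+1):
  c_0 = 1/(5)^1 = 1/5.
  c_1 = 1/(5)^2 = 1/25.
The series is valid for |w/d| < 1, i.e. |z − z₀| < |d|.
Radius of convergence: R = |8 − z₀| = |5| = 5 (distance from z₀ to the singularity z = 8).

c_0 = 1/5, c_1 = 1/25; R = 5.


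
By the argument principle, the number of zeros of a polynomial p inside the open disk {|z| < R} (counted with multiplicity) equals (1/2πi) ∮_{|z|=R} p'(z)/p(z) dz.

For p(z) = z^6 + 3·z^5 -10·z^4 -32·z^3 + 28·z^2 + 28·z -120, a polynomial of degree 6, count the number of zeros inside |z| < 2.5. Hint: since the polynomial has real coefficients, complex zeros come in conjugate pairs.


The zeros of p are: (1 + 1i), (1 - 1i), (-3 + 1i), (-3 - 1i), -2, 3.
Their magnitudes are: 1.414, 1.414, 3.162, 3.162, 2, 3.
Zeros with |z| < R = 2.5: (1 + 1i), (1 - 1i), -2.
Count = 3.
By the argument principle, (1/2πi) ∮_{|z|=R} p'(z)/p(z) dz equals exactly this count.

Number of zeros inside |z| < 2.5: 3.


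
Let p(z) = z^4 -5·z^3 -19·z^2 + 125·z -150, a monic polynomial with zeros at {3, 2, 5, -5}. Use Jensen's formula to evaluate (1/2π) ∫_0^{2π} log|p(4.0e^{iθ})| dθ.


Zeros: -5, 2, 3, 5; r = 4.0.
Inside |z| < r: 2, 3. Outside (|z| ≥ r): -5, 5.
p(0) = -150, so log|p(0)| = log(150) = 5.0106.
Apply Jensen: I(r) = log|p(0)| + Σ_k log(r/|z_k|), summed over zeros inside |z| < r.
  log(r/|z_k|) for z_k = 3: log(4.0/3) = 0.2877
  log(r/|z_k|) for z_k = 2: log(4.0/2) = 0.6931
  Outside zeros (-5, 5) contribute nothing to the Jensen sum.
Sum over inside zeros: 0.9808.
I(r) = log|p(0)| + (inside sum) = 5.0106 + 0.9808 = 5.9915.
Note: since some zeros are outside |z| ≤ r, the simplified n·log(r) form does NOT apply — only the inside zeros contribute.

I(r) ≈ 5.9915.


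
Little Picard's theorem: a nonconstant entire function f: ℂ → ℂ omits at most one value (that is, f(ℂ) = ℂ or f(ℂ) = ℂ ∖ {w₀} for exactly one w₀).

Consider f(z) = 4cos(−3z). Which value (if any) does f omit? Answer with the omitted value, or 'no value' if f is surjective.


Little Picard bounds the complement of f(ℂ) to at most one point.
cos is entire and surjective onto ℂ: for every w ∈ ℂ, cos(ζ) = w has a solution ζ ∈ ℂ (e.g., via the complex inverse arccos). With ζ = −3z this gives z = ζ/(-3). Then 4·cos(−3z) takes every value in 4·ℂ = ℂ, and adding 0 is a bijection of ℂ. So f is surjective and omits no value. (Note: only on the real line is cos bounded by [−1, 1].)

Omitted value: no value.


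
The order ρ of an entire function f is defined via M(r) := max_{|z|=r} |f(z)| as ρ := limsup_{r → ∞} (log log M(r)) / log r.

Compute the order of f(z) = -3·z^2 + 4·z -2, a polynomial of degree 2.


|f(z)| ≤ Σ|c_k|·r^k = O(r^2) as r → ∞. Polynomial growth is O(e^{r^ε}) for every ε > 0 (since r^2/e^{r^ε} → 0), so ρ ≤ ε for all ε > 0, i.e. ρ = 0. Every nonconstant polynomial has order 0.
Therefore ρ = 0.

Order ρ = 0.


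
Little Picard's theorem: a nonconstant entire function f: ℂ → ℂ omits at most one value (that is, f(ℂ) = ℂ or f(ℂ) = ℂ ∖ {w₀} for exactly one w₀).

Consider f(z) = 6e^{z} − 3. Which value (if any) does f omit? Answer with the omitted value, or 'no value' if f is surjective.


Little Picard bounds the complement of f(ℂ) to at most one point.
e^{z} is never zero on ℂ, so 6·e^{z} takes every value in ℂ ∖ {0}. Adding -3 shifts the range to ℂ ∖ {-3}. Thus f omits exactly the value -3.

Omitted value: -3.


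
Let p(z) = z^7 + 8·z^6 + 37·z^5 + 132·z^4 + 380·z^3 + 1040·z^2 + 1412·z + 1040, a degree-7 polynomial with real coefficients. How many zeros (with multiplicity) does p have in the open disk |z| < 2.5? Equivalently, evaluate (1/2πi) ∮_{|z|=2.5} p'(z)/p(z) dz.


The zeros of p are: (-1 + 1i), (-1 - 1i), (-2 + 3i), (-2 - 3i), -4, (1 + 3i), (1 - 3i).
Their magnitudes are: 1.414, 1.414, 3.606, 3.606, 4, 3.162, 3.162.
Zeros with |z| < R = 2.5: (-1 + 1i), (-1 - 1i).
Count = 2.
By the argument principle, (1/2πi) ∮_{|z|=R} p'(z)/p(z) dz equals exactly this count.

Number of zeros inside |z| < 2.5: 2.


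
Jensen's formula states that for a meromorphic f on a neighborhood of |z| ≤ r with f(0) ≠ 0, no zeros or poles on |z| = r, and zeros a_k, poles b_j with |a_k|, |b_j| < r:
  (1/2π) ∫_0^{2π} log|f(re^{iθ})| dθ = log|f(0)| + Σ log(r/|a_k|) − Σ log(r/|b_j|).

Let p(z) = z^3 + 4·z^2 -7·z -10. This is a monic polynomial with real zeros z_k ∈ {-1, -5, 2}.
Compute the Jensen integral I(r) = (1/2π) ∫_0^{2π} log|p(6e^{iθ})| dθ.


Zeros: -5, -1, 2; r = 6.
Inside |z| < r: -5, -1, 2. Outside (|z| ≥ r): ∅.
p(0) = -10, so log|p(0)| = log(10) = 2.3026.
Apply Jensen: I(r) = log|p(0)| + Σ_k log(r/|z_k|), summed over zeros inside |z| < r.
  log(r/|z_k|) for z_k = -1: log(6/1) = 1.7918
  log(r/|z_k|) for z_k = -5: log(6/5) = 0.1823
  log(r/|z_k|) for z_k = 2: log(6/2) = 1.0986
Sum over inside zeros: 3.0727.
I(r) = log|p(0)| + (inside sum) = 2.3026 + 3.0727 = 5.3753.
Closed form (all zeros inside, monic): I(r) = n·log(r) = 3·log(6) = 5.3753. ✓

I(r) ≈ 5.3753.


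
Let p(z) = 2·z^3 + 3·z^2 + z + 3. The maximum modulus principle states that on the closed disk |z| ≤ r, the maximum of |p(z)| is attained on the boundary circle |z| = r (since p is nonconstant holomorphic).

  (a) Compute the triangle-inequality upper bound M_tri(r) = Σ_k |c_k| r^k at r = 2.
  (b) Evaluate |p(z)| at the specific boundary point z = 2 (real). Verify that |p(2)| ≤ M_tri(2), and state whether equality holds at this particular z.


Coefficients: c_0 = 3, c_1 = 1, c_2 = 3, c_3 = 2. Radius r = 2.
Part (a). Triangle bound: M_tri(r) = Σ_k |c_k| r^k
  = |3|·2^0 + |1|·2^1 + |3|·2^2 + |2|·2^3
  = 3 + 2 + 12 + 16 = 33.
This bounds M(r) := max_{|z|=r} |p(z)| from above; equality holds iff all terms c_k z^k can be made to align in phase at a single z on |z|=r.
Part (b). At z = 2 (real, on the circle |z| = r):
  p(2) = (3)·2^0 + (1)·2^1 + (3)·2^2 + (2)·2^3 = 33.
  |p(2)| = 33.
Since all nonzero coefficients share the same sign, |p(2)| = 33 = M_tri(2); the triangle bound is attained at z = 2, so in fact M(r) = 33.

M_tri(2) = 33; |p(2)| = 33; equality at z=2: yes.


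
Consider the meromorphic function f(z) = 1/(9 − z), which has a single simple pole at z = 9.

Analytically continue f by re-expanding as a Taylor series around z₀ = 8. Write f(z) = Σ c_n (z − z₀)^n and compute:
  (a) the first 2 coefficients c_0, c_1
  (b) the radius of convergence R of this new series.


Let w = z − z₀, so z = z₀ + w.
Then 9 − z = 9 − (z₀ + w) = (9 − z₀) − w = 1 − w.
f(z) = 1/(1 − w) = (1/(1)) · 1/(1 − w/(1)) = Σ_{n≥0} w^n / (1)^(n+1).
So c_n = 1/(1)^(n+1):
  c_0 = 1/(1)^1 = 1.
  c_1 = 1/(1)^2 = 1.
The series is valid for |w/d| < 1, i.e. |z − z₀| < |d|.
Radius of convergence: R = |9 − z₀| = |1| = 1 (distance from z₀ to the singularity z = 9).

c_0 = 1, c_1 = 1; R = 1.


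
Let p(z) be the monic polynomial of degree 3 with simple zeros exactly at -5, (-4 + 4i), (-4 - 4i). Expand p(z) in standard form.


The polynomial is p(z) = ∏_{α ∈ S} (z − α), where S = {-5, (-4 + 4i), (-4 - 4i)}.
Expanding the product yields: p(z) = z^3 + 13·z^2 + 72·z + 160.
Note conjugate pairs combine to real quadratics: (z − (-4+4i))(z − (-4−4i)) = z² + 8z + 32.
The resulting polynomial has degree 3 and real coefficients as required.

p(z) = z^3 + 13·z^2 + 72·z + 160.


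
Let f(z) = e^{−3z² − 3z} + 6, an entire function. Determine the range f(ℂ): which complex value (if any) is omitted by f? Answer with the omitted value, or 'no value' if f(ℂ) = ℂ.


Little Picard bounds the complement of f(ℂ) to at most one point.
The exponent g(z) = −3z² − 3z is a nonconstant polynomial, hence surjective onto ℂ. So e^{g(z)} takes every value in {e^w : w ∈ ℂ} = ℂ ∖ {0}. Adding 6 shifts the range to ℂ ∖ {6}. f omits exactly 6.

Omitted value: 6.


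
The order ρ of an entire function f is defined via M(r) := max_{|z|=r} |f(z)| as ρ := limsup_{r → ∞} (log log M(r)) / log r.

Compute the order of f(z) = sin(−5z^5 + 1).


Write sin(w) = (e^{iw} ± e^{−iw})/(2 or 2i), so |sin(w)| ≤ e^{|w|}. With w = −5z^5 + 1, |w| ≤ 5r^5 + 1 on |z|=r, giving M(r) ≤ e^{5r^5 + 1} and ρ ≤ 5. For the lower bound, choose z on |z|=r with -5z^5 purely imaginary of modulus 5r^5; then |sin(−5z^5 + 1)| grows like e^{5r^5}/2, so ρ ≥ 5. Hence ρ = 5.
Therefore ρ = 5.

Order ρ = 5.


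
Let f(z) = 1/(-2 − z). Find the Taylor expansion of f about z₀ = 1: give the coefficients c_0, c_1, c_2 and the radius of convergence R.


Let w = z − z₀, so z = z₀ + w.
Then -2 − z = -2 − (z₀ + w) = (-2 − z₀) − w = -3 − w.
f(z) = 1/(-3 − w) = (1/(-3)) · 1/(1 − w/(-3)) = Σ_{n≥0} w^n / (-3)^(n+1).
So c_n = 1/(-3)^(n+1):
  c_0 = 1/(-3)^1 = -1/3.
  c_1 = 1/(-3)^2 = 1/9.
  c_2 = 1/(-3)^3 = -1/27.
The series is valid for |w/d| < 1, i.e. |z − z₀| < |d|.
Radius of convergence: R = |-2 − z₀| = |-3| = 3 (distance from z₀ to the singularity z = -2).

c_0 = -1/3, c_1 = 1/9, c_2 = -1/27; R = 3.


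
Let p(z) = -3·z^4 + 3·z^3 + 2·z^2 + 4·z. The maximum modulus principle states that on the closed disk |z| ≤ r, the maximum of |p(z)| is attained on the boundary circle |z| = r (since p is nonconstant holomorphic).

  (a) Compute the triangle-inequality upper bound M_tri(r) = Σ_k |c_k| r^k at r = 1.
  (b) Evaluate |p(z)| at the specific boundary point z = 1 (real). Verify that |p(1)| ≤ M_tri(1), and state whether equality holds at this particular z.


Coefficients: c_0 = 0, c_1 = 4, c_2 = 2, c_3 = 3, c_4 = -3. Radius r = 1.
Part (a). Triangle bound: M_tri(r) = Σ_k |c_k| r^k
  = |0|·1^0 + |4|·1^1 + |2|·1^2 + |3|·1^3 + |-3|·1^4
  = 0 + 4 + 2 + 3 + 3 = 12.
This bounds M(r) := max_{|z|=r} |p(z)| from above; equality holds iff all terms c_k z^k can be made to align in phase at a single z on |z|=r.
Part (b). At z = 1 (real, on the circle |z| = r):
  p(1) = (0)·1^0 + (4)·1^1 + (2)·1^2 + (3)·1^3 + (-3)·1^4 = 6.
  |p(1)| = 6.
Check: |p(1)| = 6 ≤ 12 = M_tri(1). ✓ Equality does not hold at z = 1 (the coefficients have mixed signs, so the terms do not all align in phase there).

M_tri(1) = 12; |p(1)| = 6; equality at z=1: no.


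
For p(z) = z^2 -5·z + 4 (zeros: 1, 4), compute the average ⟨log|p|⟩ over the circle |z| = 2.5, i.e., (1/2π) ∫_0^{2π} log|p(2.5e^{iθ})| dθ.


Zeros: 1, 4; r = 2.5.
Inside |z| < r: 1. Outside (|z| ≥ r): 4.
p(0) = 4, so log|p(0)| = log(4) = 1.3863.
Apply Jensen: I(r) = log|p(0)| + Σ_k log(r/|z_k|), summed over zeros inside |z| < r.
  log(r/|z_k|) for z_k = 1: log(2.5/1) = 0.9163
  Outside zeros (4) contribute nothing to the Jensen sum.
Sum over inside zeros: 0.9163.
I(r) = log|p(0)| + (inside sum) = 1.3863 + 0.9163 = 2.3026.
Note: since some zeros are outside |z| ≤ r, the simplified n·log(r) form does NOT apply — only the inside zeros contribute.

I(r) ≈ 2.3026.


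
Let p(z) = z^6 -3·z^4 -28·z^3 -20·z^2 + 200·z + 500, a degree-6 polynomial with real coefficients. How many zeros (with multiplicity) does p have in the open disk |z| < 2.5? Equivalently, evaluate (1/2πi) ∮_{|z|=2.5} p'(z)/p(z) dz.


The zeros of p are: (-2 + 1i), (-2 - 1i), (3 + 1i), (3 - 1i), (-1 + 3i), (-1 - 3i).
Their magnitudes are: 2.236, 2.236, 3.162, 3.162, 3.162, 3.162.
Zeros with |z| < R = 2.5: (-2 + 1i), (-2 - 1i).
Count = 2.
By the argument principle, (1/2πi) ∮_{|z|=R} p'(z)/p(z) dz equals exactly this count.

Number of zeros inside |z| < 2.5: 2.


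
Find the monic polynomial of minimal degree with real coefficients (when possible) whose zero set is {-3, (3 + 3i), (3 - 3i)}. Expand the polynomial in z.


The polynomial is p(z) = ∏_{α ∈ S} (z − α), where S = {-3, (3 + 3i), (3 - 3i)}.
Expanding the product yields: p(z) = z^3 -3·z^2 + 54.
Note conjugate pairs combine to real quadratics: (z − (3+3i))(z − (3−3i)) = z² − 6z + 18.
The resulting polynomial has degree 3 and real coefficients as required.

p(z) = z^3 -3·z^2 + 54.


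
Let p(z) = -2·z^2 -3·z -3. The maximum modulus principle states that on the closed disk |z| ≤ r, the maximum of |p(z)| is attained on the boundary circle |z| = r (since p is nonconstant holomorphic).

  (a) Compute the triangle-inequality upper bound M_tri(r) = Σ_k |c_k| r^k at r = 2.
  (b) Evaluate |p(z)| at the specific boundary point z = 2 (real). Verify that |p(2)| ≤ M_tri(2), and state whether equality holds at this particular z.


Coefficients: c_0 = -3, c_1 = -3, c_2 = -2. Radius r = 2.
Part (a). Triangle bound: M_tri(r) = Σ_k |c_k| r^k
  = |-3|·2^0 + |-3|·2^1 + |-2|·2^2
  = 3 + 6 + 8 = 17.
This bounds M(r) := max_{|z|=r} |p(z)| from above; equality holds iff all terms c_k z^k can be made to align in phase at a single z on |z|=r.
Part (b). At z = 2 (real, on the circle |z| = r):
  p(2) = (-3)·2^0 + (-3)·2^1 + (-2)·2^2 = -17.
  |p(2)| = 17.
Since all nonzero coefficients share the same sign, |p(2)| = 17 = M_tri(2); the triangle bound is attained at z = 2, so in fact M(r) = 17.

M_tri(2) = 17; |p(2)| = 17; equality at z=2: yes.


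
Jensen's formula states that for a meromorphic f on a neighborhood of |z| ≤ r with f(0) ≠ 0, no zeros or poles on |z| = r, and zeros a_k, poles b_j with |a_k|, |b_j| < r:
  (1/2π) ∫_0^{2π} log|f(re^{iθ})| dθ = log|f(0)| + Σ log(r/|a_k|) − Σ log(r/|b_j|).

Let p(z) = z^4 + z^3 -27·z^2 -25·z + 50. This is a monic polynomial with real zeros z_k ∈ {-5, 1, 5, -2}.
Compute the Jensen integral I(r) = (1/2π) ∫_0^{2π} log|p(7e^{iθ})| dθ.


Zeros: -5, -2, 1, 5; r = 7.
Inside |z| < r: -5, -2, 1, 5. Outside (|z| ≥ r): ∅.
p(0) = 50, so log|p(0)| = log(50) = 3.9120.
Apply Jensen: I(r) = log|p(0)| + Σ_k log(r/|z_k|), summed over zeros inside |z| < r.
  log(r/|z_k|) for z_k = -5: log(7/5) = 0.3365
  log(r/|z_k|) for z_k = 1: log(7/1) = 1.9459
  log(r/|z_k|) for z_k = 5: log(7/5) = 0.3365
  log(r/|z_k|) for z_k = -2: log(7/2) = 1.2528
Sum over inside zeros: 3.8716.
I(r) = log|p(0)| + (inside sum) = 3.9120 + 3.8716 = 7.7836.
Closed form (all zeros inside, monic): I(r) = n·log(r) = 4·log(7) = 7.7836. ✓

I(r) ≈ 7.7836.


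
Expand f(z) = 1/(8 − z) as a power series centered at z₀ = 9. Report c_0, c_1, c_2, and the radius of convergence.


Let w = z − z₀, so z = z₀ + w.
Then 8 − z = 8 − (z₀ + w) = (8 − z₀) − w = -1 − w.
f(z) = 1/(-1 − w) = (1/(-1)) · 1/(1 − w/(-1)) = Σ_{n≥0} w^n / (-1)^(n+1).
So c_n = 1/(-1)^(n+1):
  c_0 = 1/(-1)^1 = -1.
  c_1 = 1/(-1)^2 = 1.
  c_2 = 1/(-1)^3 = -1.
The series is valid for |w/d| < 1, i.e. |z − z₀| < |d|.
Radius of convergence: R = |8 − z₀| = |-1| = 1 (distance from z₀ to the singularity z = 8).

c_0 = -1, c_1 = 1, c_2 = -1; R = 1.


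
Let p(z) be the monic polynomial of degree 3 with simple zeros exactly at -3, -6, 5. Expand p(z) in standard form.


The polynomial is p(z) = ∏_{α ∈ S} (z − α), where S = {-3, -6, 5}.
Expanding the product yields: p(z) = z^3 + 4·z^2 -27·z -90.
The resulting polynomial has degree 3 and real coefficients as required.

p(z) = z^3 + 4·z^2 -27·z -90.


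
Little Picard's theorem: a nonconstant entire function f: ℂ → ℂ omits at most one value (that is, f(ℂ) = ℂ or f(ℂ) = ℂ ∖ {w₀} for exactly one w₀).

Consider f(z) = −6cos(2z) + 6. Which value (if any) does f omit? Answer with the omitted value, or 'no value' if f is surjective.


Little Picard bounds the complement of f(ℂ) to at most one point.
cos is entire and surjective onto ℂ: for every w ∈ ℂ, cos(ζ) = w has a solution ζ ∈ ℂ (e.g., via the complex inverse arccos). With ζ = 2z this gives z = ζ/(2). Then -6·cos(2z) takes every value in -6·ℂ = ℂ, and adding 6 is a bijection of ℂ. So f is surjective and omits no value. (Note: only on the real line is cos bounded by [−1, 1].)

Omitted value: no value.


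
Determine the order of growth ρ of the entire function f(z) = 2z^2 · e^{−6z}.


M(r) = max_{|z|=r} |2|·|z|^2·|e^{−6z}| = 2·r^2 · e^{6r^1} (the factors attain their maxima compatibly on |z|=r). Then log M(r) = log 2 + 2·log r + 6r^1, dominated by the last term, so log log M(r) ~ 1·log r. The polynomial factor 2z^2 contributes only a log r term and does not affect the order. ρ = 1.
Therefore ρ = 1.

Order ρ = 1.


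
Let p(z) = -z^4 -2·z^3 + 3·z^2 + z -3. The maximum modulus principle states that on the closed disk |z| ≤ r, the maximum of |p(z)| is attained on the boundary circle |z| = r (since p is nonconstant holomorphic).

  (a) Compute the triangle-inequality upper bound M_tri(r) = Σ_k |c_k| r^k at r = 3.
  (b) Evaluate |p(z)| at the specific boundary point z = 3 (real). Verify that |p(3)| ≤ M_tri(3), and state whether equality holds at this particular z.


Coefficients: c_0 = -3, c_1 = 1, c_2 = 3, c_3 = -2, c_4 = -1. Radius r = 3.
Part (a). Triangle bound: M_tri(r) = Σ_k |c_k| r^k
  = |-3|·3^0 + |1|·3^1 + |3|·3^2 + |-2|·3^3 + |-1|·3^4
  = 3 + 3 + 27 + 54 + 81 = 168.
This bounds M(r) := max_{|z|=r} |p(z)| from above; equality holds iff all terms c_k z^k can be made to align in phase at a single z on |z|=r.
Part (b). At z = 3 (real, on the circle |z| = r):
  p(3) = (-3)·3^0 + (1)·3^1 + (3)·3^2 + (-2)·3^3 + (-1)·3^4 = -108.
  |p(3)| = 108.
Check: |p(3)| = 108 ≤ 168 = M_tri(3). ✓ Equality does not hold at z = 3 (the coefficients have mixed signs, so the terms do not all align in phase there).

M_tri(3) = 168; |p(3)| = 108; equality at z=3: no.


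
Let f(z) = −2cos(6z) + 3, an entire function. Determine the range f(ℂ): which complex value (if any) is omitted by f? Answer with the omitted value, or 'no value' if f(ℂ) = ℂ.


Little Picard bounds the complement of f(ℂ) to at most one point.
cos is entire and surjective onto ℂ: for every w ∈ ℂ, cos(ζ) = w has a solution ζ ∈ ℂ (e.g., via the complex inverse arccos). With ζ = 6z this gives z = ζ/(6). Then -2·cos(6z) takes every value in -2·ℂ = ℂ, and adding 3 is a bijection of ℂ. So f is surjective and omits no value. (Note: only on the real line is cos bounded by [−1, 1].)

Omitted value: no value.


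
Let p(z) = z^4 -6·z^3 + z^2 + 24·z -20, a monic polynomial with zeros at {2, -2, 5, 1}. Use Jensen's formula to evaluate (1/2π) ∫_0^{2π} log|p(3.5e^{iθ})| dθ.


Zeros: -2, 1, 2, 5; r = 3.5.
Inside |z| < r: -2, 1, 2. Outside (|z| ≥ r): 5.
p(0) = -20, so log|p(0)| = log(20) = 2.9957.
Apply Jensen: I(r) = log|p(0)| + Σ_k log(r/|z_k|), summed over zeros inside |z| < r.
  log(r/|z_k|) for z_k = 2: log(3.5/2) = 0.5596
  log(r/|z_k|) for z_k = -2: log(3.5/2) = 0.5596
  log(r/|z_k|) for z_k = 1: log(3.5/1) = 1.2528
  Outside zeros (5) contribute nothing to the Jensen sum.
Sum over inside zeros: 2.3720.
I(r) = log|p(0)| + (inside sum) = 2.9957 + 2.3720 = 5.3677.
Note: since some zeros are outside |z| ≤ r, the simplified n·log(r) form does NOT apply — only the inside zeros contribute.

I(r) ≈ 5.3677.


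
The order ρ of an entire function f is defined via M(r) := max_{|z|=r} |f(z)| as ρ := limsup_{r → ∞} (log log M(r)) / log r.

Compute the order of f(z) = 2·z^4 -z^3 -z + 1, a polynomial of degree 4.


|f(z)| ≤ Σ|c_k|·r^k = O(r^4) as r → ∞. Polynomial growth is O(e^{r^ε}) for every ε > 0 (since r^4/e^{r^ε} → 0), so ρ ≤ ε for all ε > 0, i.e. ρ = 0. Every nonconstant polynomial has order 0.
Therefore ρ = 0.

Order ρ = 0.


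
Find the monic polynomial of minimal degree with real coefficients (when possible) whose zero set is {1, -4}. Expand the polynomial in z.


The polynomial is p(z) = ∏_{α ∈ S} (z − α), where S = {1, -4}.
Expanding the product yields: p(z) = z^2 + 3·z -4.
The resulting polynomial has degree 2 and real coefficients as required.

p(z) = z^2 + 3·z -4.


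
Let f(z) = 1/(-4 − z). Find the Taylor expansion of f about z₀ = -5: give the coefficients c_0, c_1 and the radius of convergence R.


Let w = z − z₀, so z = z₀ + w.
Then -4 − z = -4 − (z₀ + w) = (-4 − z₀) − w = 1 − w.
f(z) = 1/(1 − w) = (1/(1)) · 1/(1 − w/(1)) = Σ_{n≥0} w^n / (1)^(n+1).
So c_n = 1/(1)^(n+1):
  c_0 = 1/(1)^1 = 1.
  c_1 = 1/(1)^2 = 1.
The series is valid for |w/d| < 1, i.e. |z − z₀| < |d|.
Radius of convergence: R = |-4 − z₀| = |1| = 1 (distance from z₀ to the singularity z = -4).

c_0 = 1, c_1 = 1; R = 1.


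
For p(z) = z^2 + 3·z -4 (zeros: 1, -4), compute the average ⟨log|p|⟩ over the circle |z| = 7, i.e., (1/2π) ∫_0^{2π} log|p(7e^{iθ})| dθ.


Zeros: -4, 1; r = 7.
Inside |z| < r: -4, 1. Outside (|z| ≥ r): ∅.
p(0) = -4, so log|p(0)| = log(4) = 1.3863.
Apply Jensen: I(r) = log|p(0)| + Σ_k log(r/|z_k|), summed over zeros inside |z| < r.
  log(r/|z_k|) for z_k = 1: log(7/1) = 1.9459
  log(r/|z_k|) for z_k = -4: log(7/4) = 0.5596
Sum over inside zeros: 2.5055.
I(r) = log|p(0)| + (inside sum) = 1.3863 + 2.5055 = 3.8918.
Closed form (all zeros inside, monic): I(r) = n·log(r) = 2·log(7) = 3.8918. ✓

I(r) ≈ 3.8918.


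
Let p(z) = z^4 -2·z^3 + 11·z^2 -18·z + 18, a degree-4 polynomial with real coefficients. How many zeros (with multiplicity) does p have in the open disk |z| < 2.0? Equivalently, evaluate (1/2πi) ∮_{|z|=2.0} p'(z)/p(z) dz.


The zeros of p are: (0 + 3i), (0 - 3i), (1 + 1i), (1 - 1i).
Their magnitudes are: 3, 3, 1.414, 1.414.
Zeros with |z| < R = 2.0: (1 + 1i), (1 - 1i).
Count = 2.
By the argument principle, (1/2πi) ∮_{|z|=R} p'(z)/p(z) dz equals exactly this count.

Number of zeros inside |z| < 2.0: 2.


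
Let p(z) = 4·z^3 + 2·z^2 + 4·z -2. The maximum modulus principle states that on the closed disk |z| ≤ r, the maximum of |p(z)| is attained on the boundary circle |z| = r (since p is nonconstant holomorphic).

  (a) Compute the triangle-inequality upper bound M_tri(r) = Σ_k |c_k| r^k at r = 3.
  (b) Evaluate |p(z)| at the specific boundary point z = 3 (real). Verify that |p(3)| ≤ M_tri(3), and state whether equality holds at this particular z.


Coefficients: c_0 = -2, c_1 = 4, c_2 = 2, c_3 = 4. Radius r = 3.
Part (a). Triangle bound: M_tri(r) = Σ_k |c_k| r^k
  = |-2|·3^0 + |4|·3^1 + |2|·3^2 + |4|·3^3
  = 2 + 12 + 18 + 108 = 140.
This bounds M(r) := max_{|z|=r} |p(z)| from above; equality holds iff all terms c_k z^k can be made to align in phase at a single z on |z|=r.
Part (b). At z = 3 (real, on the circle |z| = r):
  p(3) = (-2)·3^0 + (4)·3^1 + (2)·3^2 + (4)·3^3 = 136.
  |p(3)| = 136.
Check: |p(3)| = 136 ≤ 140 = M_tri(3). ✓ Equality does not hold at z = 3 (the coefficients have mixed signs, so the terms do not all align in phase there).

M_tri(3) = 140; |p(3)| = 136; equality at z=3: no.


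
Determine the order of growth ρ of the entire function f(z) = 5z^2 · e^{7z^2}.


M(r) = max_{|z|=r} |5|·|z|^2·|e^{7z^2}| = 5·r^2 · e^{7r^2} (the factors attain their maxima compatibly on |z|=r). Then log M(r) = log 5 + 2·log r + 7r^2, dominated by the last term, so log log M(r) ~ 2·log r. The polynomial factor 5z^2 contributes only a log r term and does not affect the order. ρ = 2.
Therefore ρ = 2.

Order ρ = 2.


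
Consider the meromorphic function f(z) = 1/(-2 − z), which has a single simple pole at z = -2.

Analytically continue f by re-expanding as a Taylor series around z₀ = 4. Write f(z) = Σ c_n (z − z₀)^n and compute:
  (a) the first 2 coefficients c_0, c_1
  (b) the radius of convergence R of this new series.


Let w = z − z₀, so z = z₀ + w.
Then -2 − z = -2 − (z₀ + w) = (-2 − z₀) − w = -6 − w.
f(z) = 1/(-6 − w) = (1/(-6)) · 1/(1 − w/(-6)) = Σ_{n≥0} w^n / (-6)^(n+1).
So c_n = 1/(-6)^(n+1):
  c_0 = 1/(-6)^1 = -1/6.
  c_1 = 1/(-6)^2 = 1/36.
The series is valid for |w/d| < 1, i.e. |z − z₀| < |d|.
Radius of convergence: R = |-2 − z₀| = |-6| = 6 (distance from z₀ to the singularity z = -2).

c_0 = -1/6, c_1 = 1/36; R = 6.


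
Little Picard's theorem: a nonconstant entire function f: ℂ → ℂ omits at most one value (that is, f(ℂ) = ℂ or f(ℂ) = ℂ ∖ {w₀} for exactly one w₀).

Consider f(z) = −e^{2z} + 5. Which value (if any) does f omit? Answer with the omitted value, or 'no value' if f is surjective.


Little Picard bounds the complement of f(ℂ) to at most one point.
e^{2z} is never zero on ℂ, so -1·e^{2z} takes every value in ℂ ∖ {0}. Adding 5 shifts the range to ℂ ∖ {5}. Thus f omits exactly the value 5.

Omitted value: 5.


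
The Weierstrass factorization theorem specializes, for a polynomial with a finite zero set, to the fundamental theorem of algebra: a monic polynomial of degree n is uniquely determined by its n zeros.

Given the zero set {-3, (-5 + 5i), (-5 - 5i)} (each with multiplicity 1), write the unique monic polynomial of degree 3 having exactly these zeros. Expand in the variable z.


The polynomial is p(z) = ∏_{α ∈ S} (z − α), where S = {-3, (-5 + 5i), (-5 - 5i)}.
Expanding the product yields: p(z) = z^3 + 13·z^2 + 80·z + 150.
Note conjugate pairs combine to real quadratics: (z − (-5+5i))(z − (-5−5i)) = z² + 10z + 50.
The resulting polynomial has degree 3 and real coefficients as required.

p(z) = z^3 + 13·z^2 + 80·z + 150.
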